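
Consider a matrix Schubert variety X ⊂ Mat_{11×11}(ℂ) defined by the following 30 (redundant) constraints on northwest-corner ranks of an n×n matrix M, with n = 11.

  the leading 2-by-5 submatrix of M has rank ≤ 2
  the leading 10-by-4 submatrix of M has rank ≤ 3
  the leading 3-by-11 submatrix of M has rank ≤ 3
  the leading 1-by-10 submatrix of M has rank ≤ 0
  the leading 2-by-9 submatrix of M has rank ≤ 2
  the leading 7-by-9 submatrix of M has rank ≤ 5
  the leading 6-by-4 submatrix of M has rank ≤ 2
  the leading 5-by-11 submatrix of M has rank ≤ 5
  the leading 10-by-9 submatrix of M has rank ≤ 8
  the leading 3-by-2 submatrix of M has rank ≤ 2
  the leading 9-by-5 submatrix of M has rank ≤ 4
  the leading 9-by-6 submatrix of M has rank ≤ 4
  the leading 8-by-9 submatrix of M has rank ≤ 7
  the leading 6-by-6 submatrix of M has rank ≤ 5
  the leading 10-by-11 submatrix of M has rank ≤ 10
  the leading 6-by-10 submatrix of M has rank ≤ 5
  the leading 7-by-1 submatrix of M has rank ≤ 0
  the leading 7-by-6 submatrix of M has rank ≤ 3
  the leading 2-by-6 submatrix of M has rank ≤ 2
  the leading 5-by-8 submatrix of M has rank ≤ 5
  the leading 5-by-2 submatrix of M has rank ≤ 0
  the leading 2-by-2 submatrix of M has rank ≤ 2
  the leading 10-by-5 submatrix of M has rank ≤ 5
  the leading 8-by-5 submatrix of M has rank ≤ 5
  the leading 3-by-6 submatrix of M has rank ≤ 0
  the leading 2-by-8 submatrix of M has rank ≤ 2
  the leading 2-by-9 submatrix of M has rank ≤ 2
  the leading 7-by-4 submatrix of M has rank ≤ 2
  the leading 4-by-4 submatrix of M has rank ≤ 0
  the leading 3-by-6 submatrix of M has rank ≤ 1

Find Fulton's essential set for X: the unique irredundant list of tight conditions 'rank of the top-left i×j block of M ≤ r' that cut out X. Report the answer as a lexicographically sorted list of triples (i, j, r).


The tightest implied rank at each (i,j), from the 30 conditions:

  0, 0, 0, 0, 0, 0, 0, 0, 0, 0, 1
  0, 0, 0, 0, 0, 0, 1, 1, 1, 1, 2
  0, 0, 0, 0, 0, 0, 1, 2, 2, 2, 3
  0, 0, 0, 0, 1, 1, 2, 3, 3, 3, 4
  0, 0, 1, 1, 2, 2, 3, 4, 4, 4, 5
  0, 1, 2, 2, 3, 3, 4, 5, 5, 5, 6
  0, 1, 2, 2, 3, 3, 4, 5, 5, 6, 7
  1, 2, 3, 3, 4, 4, 5, 6, 6, 7, 8
  1, 2, 3, 3, 4, 4, 5, 6, 7, 8, 9
  1, 2, 3, 3, 4, 5, 6, 7, 8, 9, 10
  1, 2, 3, 4, 5, 6, 7, 8, 9, 10, 11

the unique w with this rank table is (11, 7, 8, 5, 3, 2, 10, 1, 9, 6, 4).

Fulton essential set (10 of the 36 Rothe cells):

[(1, 10, 0), (3, 6, 0), (4, 4, 0), (5, 2, 0), (7, 1, 0), (7, 4, 2), (7, 6, 3), (7, 9, 5), (9, 6, 4), (10, 4, 3)]


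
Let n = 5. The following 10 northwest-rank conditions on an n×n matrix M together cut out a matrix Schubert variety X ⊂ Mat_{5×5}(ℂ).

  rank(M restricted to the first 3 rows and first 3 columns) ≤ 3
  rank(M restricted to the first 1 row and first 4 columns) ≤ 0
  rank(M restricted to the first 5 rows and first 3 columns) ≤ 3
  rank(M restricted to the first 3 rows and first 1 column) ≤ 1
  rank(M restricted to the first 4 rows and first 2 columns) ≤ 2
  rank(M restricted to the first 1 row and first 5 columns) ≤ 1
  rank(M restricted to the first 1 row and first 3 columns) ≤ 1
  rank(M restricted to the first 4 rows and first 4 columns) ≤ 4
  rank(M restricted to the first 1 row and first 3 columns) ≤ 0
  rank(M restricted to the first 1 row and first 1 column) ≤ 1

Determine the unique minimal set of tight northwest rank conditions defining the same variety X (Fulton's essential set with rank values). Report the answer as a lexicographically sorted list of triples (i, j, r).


Reconstructing r_w from the 10 given conditions:

  R[1]: 0 0 0 0 1
  R[2]: 1 1 1 1 2
  R[3]: 1 2 2 2 3
  R[4]: 1 2 3 3 4
  R[5]: 1 2 3 4 5

so w = (5, 1, 2, 3, 4).

D(w) has 4 cells with 1 SE-corner; essential set:

[(1, 4, 0)]


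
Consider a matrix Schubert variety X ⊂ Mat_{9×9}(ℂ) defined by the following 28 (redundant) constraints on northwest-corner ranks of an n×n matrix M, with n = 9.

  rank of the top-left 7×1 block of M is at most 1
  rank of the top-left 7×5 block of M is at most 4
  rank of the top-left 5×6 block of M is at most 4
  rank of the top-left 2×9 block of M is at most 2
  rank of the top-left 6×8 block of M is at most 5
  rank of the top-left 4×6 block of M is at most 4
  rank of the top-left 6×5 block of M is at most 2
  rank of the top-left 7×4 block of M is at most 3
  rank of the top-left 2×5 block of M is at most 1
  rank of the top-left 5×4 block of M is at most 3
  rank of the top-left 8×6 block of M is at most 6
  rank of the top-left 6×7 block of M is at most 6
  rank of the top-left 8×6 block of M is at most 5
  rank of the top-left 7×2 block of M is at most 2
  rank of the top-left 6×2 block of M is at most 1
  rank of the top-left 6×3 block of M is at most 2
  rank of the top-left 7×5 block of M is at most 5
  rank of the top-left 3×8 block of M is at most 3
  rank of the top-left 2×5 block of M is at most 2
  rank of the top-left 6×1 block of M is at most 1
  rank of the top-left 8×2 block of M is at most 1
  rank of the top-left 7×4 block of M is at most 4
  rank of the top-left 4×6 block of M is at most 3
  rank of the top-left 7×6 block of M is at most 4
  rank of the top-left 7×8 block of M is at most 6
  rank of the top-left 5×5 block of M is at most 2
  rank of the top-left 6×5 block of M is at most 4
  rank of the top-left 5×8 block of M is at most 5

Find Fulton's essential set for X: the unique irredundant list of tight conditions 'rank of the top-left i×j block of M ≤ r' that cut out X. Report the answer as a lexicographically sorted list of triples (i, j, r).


The tightest implied rank at each (i,j), from the 28 conditions:

  row 1: 1  1  1  1  1  1  1  1  1
  row 2: 1  1  1  1  1  2  2  2  2
  row 3: 1  1  2  2  2  3  3  3  3
  row 4: 1  1  2  2  2  3  4  4  4
  row 5: 1  1  2  2  2  3  4  5  5
  row 6: 1  1  2  2  2  3  4  5  6
  row 7: 1  1  2  3  3  4  5  6  7
  row 8: 1  1  2  3  4  5  6  7  8
  row 9: 1  2  3  4  5  6  7  8  9

giving w = (1, 6, 3, 7, 8, 9, 4, 5, 2) via Δ²R.

D(w) has 16 cells with 3 SE-corners; essential set:

[(2, 5, 1), (6, 5, 2), (8, 2, 1)]


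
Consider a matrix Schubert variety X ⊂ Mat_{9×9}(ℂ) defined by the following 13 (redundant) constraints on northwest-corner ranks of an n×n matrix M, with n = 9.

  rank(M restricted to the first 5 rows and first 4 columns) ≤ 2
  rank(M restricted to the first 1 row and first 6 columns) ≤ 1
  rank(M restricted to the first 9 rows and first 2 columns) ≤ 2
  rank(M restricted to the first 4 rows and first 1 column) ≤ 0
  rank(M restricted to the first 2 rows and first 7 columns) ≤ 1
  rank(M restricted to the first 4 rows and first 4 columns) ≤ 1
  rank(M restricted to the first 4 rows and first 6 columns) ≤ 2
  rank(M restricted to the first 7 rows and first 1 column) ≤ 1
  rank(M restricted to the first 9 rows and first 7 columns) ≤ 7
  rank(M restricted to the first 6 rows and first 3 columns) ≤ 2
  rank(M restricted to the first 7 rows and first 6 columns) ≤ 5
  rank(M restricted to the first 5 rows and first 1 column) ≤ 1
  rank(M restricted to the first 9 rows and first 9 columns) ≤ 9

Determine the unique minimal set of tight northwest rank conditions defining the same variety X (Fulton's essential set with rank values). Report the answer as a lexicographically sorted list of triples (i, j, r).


Reconstructing r_w from the 13 given conditions:

  R[1]: 0 1 1 1 1 1 1 1 1
  R[2]: 0 1 1 1 1 1 1 2 2
  R[3]: 0 1 1 1 2 2 2 3 3
  R[4]: 0 1 1 1 2 2 3 4 4
  R[5]: 1 2 2 2 3 3 4 5 5
  R[6]: 1 2 2 3 4 4 5 6 6
  R[7]: 1 2 3 4 5 5 6 7 7
  R[8]: 1 2 3 4 5 6 7 8 8
  R[9]: 1 2 3 4 5 6 7 8 9

second differences of R give the permutation w = (2, 8, 5, 7, 1, 4, 3, 6, 9).

5 SE-corners of the 15-cell Rothe diagram give Ess(w):

[(2, 7, 1), (4, 1, 0), (4, 4, 1), (4, 6, 2), (6, 3, 2)]


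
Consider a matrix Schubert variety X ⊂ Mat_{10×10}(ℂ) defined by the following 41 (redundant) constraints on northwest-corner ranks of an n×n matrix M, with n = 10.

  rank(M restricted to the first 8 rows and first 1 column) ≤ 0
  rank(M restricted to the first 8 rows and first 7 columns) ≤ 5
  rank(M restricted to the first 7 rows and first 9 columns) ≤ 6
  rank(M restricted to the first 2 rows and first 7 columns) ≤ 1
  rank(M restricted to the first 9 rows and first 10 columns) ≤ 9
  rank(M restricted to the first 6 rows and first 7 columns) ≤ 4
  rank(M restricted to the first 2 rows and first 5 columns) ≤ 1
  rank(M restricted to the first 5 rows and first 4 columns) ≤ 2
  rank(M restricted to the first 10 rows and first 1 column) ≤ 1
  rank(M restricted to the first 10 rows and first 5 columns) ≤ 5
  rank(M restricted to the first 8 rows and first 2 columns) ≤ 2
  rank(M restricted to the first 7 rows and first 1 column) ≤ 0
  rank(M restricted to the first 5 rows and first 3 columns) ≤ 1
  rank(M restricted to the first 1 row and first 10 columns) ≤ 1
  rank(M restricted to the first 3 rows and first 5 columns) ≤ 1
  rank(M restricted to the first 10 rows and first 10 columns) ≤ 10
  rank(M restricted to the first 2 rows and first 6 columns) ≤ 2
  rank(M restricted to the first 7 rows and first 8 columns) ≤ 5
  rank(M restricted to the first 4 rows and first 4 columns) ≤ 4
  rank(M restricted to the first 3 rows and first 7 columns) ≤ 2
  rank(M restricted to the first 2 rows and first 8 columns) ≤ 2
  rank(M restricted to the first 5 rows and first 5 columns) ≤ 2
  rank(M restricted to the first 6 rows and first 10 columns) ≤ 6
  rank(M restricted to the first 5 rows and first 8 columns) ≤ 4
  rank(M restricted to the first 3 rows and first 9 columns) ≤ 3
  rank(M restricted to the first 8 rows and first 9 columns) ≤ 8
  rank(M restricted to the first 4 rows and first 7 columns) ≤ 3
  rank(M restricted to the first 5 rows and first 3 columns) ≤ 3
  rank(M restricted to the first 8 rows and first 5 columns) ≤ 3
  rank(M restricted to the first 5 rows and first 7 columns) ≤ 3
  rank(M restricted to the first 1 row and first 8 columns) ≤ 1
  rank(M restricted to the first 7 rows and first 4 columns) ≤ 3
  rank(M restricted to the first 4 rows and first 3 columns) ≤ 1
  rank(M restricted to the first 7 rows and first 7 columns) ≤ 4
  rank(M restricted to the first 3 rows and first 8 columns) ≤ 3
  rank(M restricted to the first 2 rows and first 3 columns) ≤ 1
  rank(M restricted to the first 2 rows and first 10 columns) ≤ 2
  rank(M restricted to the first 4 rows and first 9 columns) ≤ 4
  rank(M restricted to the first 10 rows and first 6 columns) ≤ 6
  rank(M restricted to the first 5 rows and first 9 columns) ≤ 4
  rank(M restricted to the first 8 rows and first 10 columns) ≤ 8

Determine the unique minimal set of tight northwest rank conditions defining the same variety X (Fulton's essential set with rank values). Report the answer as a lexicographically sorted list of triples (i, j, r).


The tightest implied rank at each (i,j), from the 41 conditions:

  i=1: 0 | 1 | 1 | 1 | 1 | 1 | 1 | 1 | 1 | 1
  i=2: 0 | 1 | 1 | 1 | 1 | 1 | 1 | 2 | 2 | 2
  i=3: 0 | 1 | 1 | 1 | 1 | 2 | 2 | 3 | 3 | 3
  i=4: 0 | 1 | 1 | 2 | 2 | 3 | 3 | 4 | 4 | 4
  i=5: 0 | 1 | 1 | 2 | 2 | 3 | 3 | 4 | 4 | 5
  i=6: 0 | 1 | 2 | 3 | 3 | 4 | 4 | 5 | 5 | 6
  i=7: 0 | 1 | 2 | 3 | 3 | 4 | 4 | 5 | 6 | 7
  i=8: 0 | 1 | 2 | 3 | 3 | 4 | 5 | 6 | 7 | 8
  i=9: 1 | 2 | 3 | 4 | 4 | 5 | 6 | 7 | 8 | 9
  i=10: 1 | 2 | 3 | 4 | 5 | 6 | 7 | 8 | 9 | 10

giving w = (2, 8, 6, 4, 10, 3, 9, 7, 1, 5) via Δ²R.

Rothe diagram D(w) (24 cells), 9 SE-corners (essential conditions):

[(2, 7, 1), (3, 5, 1), (5, 3, 1), (5, 5, 2), (5, 7, 3), (5, 9, 4), (7, 7, 4), (8, 1, 0), (8, 5, 3)]


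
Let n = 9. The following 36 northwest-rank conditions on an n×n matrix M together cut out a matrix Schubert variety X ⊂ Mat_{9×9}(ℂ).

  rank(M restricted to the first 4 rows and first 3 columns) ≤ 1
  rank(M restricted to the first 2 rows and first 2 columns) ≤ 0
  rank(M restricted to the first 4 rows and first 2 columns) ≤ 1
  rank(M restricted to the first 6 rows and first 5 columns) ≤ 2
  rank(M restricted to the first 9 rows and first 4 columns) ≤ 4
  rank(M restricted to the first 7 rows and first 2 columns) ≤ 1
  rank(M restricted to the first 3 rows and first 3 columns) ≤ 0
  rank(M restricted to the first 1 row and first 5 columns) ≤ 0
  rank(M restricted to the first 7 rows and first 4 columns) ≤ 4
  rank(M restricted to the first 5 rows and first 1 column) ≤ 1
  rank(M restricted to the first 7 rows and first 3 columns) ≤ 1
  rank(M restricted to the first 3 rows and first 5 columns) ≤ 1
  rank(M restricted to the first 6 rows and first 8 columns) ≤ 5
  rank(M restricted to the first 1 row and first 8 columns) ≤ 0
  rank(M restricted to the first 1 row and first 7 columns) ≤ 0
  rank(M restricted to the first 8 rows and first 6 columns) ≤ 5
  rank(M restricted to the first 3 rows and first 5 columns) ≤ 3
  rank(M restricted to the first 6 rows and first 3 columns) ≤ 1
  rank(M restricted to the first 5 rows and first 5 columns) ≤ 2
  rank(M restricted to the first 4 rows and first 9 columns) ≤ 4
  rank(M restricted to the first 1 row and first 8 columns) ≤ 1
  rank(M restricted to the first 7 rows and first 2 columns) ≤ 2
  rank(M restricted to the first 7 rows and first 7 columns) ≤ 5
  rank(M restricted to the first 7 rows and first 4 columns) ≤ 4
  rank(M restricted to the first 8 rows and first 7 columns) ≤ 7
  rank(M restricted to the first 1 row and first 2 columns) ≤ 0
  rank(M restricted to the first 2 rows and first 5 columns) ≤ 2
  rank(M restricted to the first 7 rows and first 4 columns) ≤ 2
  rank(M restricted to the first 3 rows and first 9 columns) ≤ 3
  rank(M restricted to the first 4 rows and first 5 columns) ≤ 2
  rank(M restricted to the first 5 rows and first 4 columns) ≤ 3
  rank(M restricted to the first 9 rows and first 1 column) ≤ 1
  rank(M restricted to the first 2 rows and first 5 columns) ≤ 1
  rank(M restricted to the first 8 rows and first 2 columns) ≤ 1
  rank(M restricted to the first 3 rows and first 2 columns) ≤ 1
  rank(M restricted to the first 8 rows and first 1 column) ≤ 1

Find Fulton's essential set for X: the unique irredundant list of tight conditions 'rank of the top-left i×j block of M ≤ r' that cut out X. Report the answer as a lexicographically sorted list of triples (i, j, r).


Reconstructing r_w from the 36 given conditions:

  R[1]: 0 0 0 0 0 0 0 0 1
  R[2]: 0 0 0 1 1 1 1 1 2
  R[3]: 0 0 0 1 1 2 2 2 3
  R[4]: 1 1 1 2 2 3 3 3 4
  R[5]: 1 1 1 2 2 3 4 4 5
  R[6]: 1 1 1 2 2 3 4 5 6
  R[7]: 1 1 1 2 3 4 5 6 7
  R[8]: 1 1 2 3 4 5 6 7 8
  R[9]: 1 2 3 4 5 6 7 8 9

second differences of R give the permutation w = (9, 4, 6, 1, 7, 8, 5, 3, 2).

6 SE-corners of the 24-cell Rothe diagram give Ess(w):

[(1, 8, 0), (3, 3, 0), (3, 5, 1), (6, 5, 2), (7, 3, 1), (8, 2, 1)]


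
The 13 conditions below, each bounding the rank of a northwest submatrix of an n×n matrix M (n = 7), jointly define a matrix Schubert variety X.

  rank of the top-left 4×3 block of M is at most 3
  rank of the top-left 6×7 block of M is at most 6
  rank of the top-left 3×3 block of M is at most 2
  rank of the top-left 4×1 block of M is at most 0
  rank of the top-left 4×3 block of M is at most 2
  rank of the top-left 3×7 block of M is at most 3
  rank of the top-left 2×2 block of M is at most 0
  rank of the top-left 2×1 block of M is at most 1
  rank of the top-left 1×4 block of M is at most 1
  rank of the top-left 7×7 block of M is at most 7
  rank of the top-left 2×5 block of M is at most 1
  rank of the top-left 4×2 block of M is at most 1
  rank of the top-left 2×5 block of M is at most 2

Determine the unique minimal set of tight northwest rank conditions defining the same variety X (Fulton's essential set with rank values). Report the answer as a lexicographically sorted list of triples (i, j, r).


Propagating the 13 rank bounds to every northwest block:

  row 1: 0  0  1  1  1  1  1
  row 2: 0  0  1  1  1  2  2
  row 3: 0  1  2  2  2  3  3
  row 4: 0  1  2  3  3  4  4
  row 5: 1  2  3  4  4  5  5
  row 6: 1  2  3  4  5  6  6
  row 7: 1  2  3  4  5  6  7

reading off 1-entries of Δ²R: w = (3, 6, 2, 4, 1, 5, 7).

ℓ(w)=8; the 3 essential cells (i,j,r):

[(2, 2, 0), (2, 5, 1), (4, 1, 0)]


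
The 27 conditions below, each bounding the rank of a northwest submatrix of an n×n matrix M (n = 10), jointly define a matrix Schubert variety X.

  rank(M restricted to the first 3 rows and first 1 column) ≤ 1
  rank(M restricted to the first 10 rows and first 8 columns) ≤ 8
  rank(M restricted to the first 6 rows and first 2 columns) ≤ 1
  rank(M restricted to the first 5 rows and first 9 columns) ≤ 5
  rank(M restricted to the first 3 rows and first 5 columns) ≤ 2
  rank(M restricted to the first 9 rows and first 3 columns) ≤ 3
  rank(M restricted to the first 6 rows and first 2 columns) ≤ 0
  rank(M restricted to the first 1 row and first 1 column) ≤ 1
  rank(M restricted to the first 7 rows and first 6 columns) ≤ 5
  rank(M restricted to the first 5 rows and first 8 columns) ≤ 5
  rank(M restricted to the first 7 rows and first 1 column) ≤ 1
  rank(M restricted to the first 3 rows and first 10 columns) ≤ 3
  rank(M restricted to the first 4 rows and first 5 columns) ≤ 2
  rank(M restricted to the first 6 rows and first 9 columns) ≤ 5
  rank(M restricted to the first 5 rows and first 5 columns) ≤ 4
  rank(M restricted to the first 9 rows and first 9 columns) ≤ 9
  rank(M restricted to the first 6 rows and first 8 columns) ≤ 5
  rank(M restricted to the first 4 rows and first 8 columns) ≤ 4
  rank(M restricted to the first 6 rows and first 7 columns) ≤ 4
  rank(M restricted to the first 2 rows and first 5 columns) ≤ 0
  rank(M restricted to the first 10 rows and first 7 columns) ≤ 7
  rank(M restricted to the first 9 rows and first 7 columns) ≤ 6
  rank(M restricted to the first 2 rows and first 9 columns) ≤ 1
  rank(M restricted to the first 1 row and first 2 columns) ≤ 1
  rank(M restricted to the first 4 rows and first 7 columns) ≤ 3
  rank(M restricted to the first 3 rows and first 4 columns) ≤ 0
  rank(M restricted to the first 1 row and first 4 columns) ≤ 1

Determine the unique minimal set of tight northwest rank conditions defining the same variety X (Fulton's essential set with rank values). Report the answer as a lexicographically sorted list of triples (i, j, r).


The tightest implied rank at each (i,j), from the 27 conditions:

  0  0  0  0  0  1  1  1  1  1
  0  0  0  0  0  1  1  1  1  2
  0  0  0  0  1  2  2  2  2  3
  0  0  1  1  2  3  3  3  3  4
  0  0  1  2  3  4  4  4  4  5
  0  0  1  2  3  4  4  5  5  6
  1  1  2  3  4  5  5  6  6  7
  1  2  3  4  5  6  6  7  7  8
  1  2  3  4  5  6  6  7  8  9
  1  2  3  4  5  6  7  8  9  10

giving w = (6, 10, 5, 3, 4, 8, 1, 2, 9, 7) via Δ²R.

Rothe diagram D(w) (25 cells), 6 SE-corners (essential conditions):

[(2, 5, 0), (2, 9, 1), (3, 4, 0), (6, 2, 0), (6, 7, 4), (9, 7, 6)]


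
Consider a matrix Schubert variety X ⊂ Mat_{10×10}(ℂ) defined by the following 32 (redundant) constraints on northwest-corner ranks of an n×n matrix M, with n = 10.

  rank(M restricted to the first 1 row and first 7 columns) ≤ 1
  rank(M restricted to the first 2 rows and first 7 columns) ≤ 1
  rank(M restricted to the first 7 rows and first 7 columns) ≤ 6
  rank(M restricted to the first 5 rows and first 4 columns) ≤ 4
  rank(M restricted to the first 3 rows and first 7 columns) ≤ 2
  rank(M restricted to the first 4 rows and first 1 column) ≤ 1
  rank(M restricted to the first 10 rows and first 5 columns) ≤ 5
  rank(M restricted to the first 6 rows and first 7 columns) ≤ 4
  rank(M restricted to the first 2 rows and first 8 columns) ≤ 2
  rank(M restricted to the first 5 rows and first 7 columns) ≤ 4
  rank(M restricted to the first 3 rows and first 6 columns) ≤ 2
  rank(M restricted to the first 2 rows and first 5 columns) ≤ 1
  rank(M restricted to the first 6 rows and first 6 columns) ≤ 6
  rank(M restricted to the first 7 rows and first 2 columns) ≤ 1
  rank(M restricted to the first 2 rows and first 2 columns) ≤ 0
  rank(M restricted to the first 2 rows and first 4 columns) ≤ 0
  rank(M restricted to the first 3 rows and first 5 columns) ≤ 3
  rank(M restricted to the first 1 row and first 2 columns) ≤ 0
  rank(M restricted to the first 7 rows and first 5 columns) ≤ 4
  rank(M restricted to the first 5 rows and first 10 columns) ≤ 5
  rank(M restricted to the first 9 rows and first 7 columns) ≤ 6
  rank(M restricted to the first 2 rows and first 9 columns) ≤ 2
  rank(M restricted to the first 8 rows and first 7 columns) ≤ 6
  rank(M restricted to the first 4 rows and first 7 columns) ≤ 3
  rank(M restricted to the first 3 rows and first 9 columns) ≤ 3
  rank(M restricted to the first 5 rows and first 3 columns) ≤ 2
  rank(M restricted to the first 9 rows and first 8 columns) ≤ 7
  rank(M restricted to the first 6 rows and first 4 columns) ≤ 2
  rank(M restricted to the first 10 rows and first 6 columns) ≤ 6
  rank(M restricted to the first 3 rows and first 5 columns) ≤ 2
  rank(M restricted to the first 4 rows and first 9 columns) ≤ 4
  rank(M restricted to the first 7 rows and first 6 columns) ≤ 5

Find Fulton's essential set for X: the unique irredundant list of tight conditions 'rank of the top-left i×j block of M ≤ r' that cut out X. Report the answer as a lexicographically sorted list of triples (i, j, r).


Reconstructing r_w from the 32 given conditions:

  i=1: 0, 0, 0, 0, 1, 1, 1, 1, 1, 1
  i=2: 0, 0, 0, 0, 1, 1, 1, 2, 2, 2
  i=3: 1, 1, 1, 1, 2, 2, 2, 3, 3, 3
  i=4: 1, 1, 2, 2, 3, 3, 3, 4, 4, 4
  i=5: 1, 1, 2, 2, 3, 4, 4, 5, 5, 5
  i=6: 1, 1, 2, 2, 3, 4, 4, 5, 6, 6
  i=7: 1, 1, 2, 3, 4, 5, 5, 6, 7, 7
  i=8: 1, 2, 3, 4, 5, 6, 6, 7, 8, 8
  i=9: 1, 2, 3, 4, 5, 6, 6, 7, 8, 9
  i=10: 1, 2, 3, 4, 5, 6, 7, 8, 9, 10

so w = (5, 8, 1, 3, 6, 9, 4, 2, 10, 7).

6 SE-corners of the 18-cell Rothe diagram give Ess(w):

[(2, 4, 0), (2, 7, 1), (6, 4, 2), (6, 7, 4), (7, 2, 1), (9, 7, 6)]


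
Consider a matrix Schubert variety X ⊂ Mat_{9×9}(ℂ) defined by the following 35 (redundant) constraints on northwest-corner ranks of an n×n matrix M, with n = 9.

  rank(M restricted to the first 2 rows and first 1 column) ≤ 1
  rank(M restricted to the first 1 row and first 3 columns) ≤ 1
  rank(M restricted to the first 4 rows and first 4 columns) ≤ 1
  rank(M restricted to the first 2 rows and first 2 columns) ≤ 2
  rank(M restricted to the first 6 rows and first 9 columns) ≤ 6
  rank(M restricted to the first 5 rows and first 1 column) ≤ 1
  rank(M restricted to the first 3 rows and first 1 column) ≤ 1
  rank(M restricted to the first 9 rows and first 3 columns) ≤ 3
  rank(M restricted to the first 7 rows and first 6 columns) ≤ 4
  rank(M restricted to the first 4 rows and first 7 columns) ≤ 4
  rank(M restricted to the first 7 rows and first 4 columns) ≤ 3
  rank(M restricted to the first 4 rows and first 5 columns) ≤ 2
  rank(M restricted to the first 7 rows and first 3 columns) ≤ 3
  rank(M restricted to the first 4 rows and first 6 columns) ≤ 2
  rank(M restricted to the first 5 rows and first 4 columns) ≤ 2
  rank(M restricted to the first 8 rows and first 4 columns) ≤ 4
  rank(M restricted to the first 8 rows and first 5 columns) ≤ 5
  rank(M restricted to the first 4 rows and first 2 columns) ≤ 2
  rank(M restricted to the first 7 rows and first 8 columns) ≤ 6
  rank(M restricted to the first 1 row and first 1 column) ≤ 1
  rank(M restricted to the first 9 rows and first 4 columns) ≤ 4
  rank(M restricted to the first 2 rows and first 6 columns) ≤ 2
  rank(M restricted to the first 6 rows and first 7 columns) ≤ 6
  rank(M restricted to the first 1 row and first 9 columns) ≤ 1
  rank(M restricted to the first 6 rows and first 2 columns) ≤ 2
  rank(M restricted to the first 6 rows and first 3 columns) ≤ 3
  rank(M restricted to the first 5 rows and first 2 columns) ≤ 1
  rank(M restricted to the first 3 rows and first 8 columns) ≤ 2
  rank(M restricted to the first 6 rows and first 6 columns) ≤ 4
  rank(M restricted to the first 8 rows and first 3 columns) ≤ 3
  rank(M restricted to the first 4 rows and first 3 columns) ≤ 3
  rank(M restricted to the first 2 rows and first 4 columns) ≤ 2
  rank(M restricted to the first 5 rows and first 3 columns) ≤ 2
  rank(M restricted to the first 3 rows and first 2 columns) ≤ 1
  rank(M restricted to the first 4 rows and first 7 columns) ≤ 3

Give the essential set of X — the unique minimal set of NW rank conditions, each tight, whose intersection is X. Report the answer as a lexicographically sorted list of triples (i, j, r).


The tightest implied rank at each (i,j), from the 35 conditions:

  R[1]: 1 | 1 | 1 | 1 | 1 | 1 | 1 | 1 | 1
  R[2]: 1 | 1 | 1 | 1 | 2 | 2 | 2 | 2 | 2
  R[3]: 1 | 1 | 1 | 1 | 2 | 2 | 2 | 2 | 3
  R[4]: 1 | 1 | 1 | 1 | 2 | 2 | 3 | 3 | 4
  R[5]: 1 | 1 | 2 | 2 | 3 | 3 | 4 | 4 | 5
  R[6]: 1 | 2 | 3 | 3 | 4 | 4 | 5 | 5 | 6
  R[7]: 1 | 2 | 3 | 3 | 4 | 4 | 5 | 6 | 7
  R[8]: 1 | 2 | 3 | 4 | 5 | 5 | 6 | 7 | 8
  R[9]: 1 | 2 | 3 | 4 | 5 | 6 | 7 | 8 | 9

giving w = (1, 5, 9, 7, 3, 2, 8, 4, 6) via Δ²R.

ℓ(w)=16; the 6 essential cells (i,j,r):

[(3, 8, 2), (4, 4, 1), (4, 6, 2), (5, 2, 1), (7, 4, 3), (7, 6, 4)]


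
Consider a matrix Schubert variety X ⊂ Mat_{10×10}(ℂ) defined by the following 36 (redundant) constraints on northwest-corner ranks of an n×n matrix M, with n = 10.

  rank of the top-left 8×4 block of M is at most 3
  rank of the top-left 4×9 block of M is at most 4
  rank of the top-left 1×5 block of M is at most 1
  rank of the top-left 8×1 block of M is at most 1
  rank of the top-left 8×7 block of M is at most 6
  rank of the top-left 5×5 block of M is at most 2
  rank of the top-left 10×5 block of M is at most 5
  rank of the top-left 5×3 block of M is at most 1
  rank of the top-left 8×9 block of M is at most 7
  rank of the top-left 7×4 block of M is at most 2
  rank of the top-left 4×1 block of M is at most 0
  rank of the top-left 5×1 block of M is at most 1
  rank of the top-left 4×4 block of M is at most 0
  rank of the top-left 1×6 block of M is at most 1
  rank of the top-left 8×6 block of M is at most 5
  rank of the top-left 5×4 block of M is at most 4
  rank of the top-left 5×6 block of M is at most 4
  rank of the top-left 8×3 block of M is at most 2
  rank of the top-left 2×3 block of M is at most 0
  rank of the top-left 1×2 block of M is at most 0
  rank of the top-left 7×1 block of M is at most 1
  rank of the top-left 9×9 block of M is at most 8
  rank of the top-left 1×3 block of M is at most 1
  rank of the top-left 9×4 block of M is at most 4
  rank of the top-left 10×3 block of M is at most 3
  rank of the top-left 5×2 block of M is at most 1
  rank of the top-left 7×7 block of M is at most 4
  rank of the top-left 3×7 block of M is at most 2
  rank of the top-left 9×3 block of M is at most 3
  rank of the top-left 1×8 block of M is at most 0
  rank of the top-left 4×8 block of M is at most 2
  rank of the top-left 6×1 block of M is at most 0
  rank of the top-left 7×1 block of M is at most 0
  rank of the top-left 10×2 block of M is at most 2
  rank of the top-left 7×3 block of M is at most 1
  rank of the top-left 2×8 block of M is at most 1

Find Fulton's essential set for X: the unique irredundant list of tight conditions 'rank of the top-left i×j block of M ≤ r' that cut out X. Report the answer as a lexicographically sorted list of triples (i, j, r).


Recovering R(i,j) via the rank-extension bound from the 36 conditions:

  0 | 0 | 0 | 0 | 0 | 0 | 0 | 0 | 1 | 1
  0 | 0 | 0 | 0 | 1 | 1 | 1 | 1 | 2 | 2
  0 | 0 | 0 | 0 | 1 | 2 | 2 | 2 | 3 | 3
  0 | 0 | 0 | 0 | 1 | 2 | 2 | 2 | 3 | 4
  0 | 1 | 1 | 1 | 2 | 3 | 3 | 3 | 4 | 5
  0 | 1 | 1 | 2 | 3 | 4 | 4 | 4 | 5 | 6
  0 | 1 | 1 | 2 | 3 | 4 | 4 | 5 | 6 | 7
  1 | 2 | 2 | 3 | 4 | 5 | 5 | 6 | 7 | 8
  1 | 2 | 3 | 4 | 5 | 6 | 6 | 7 | 8 | 9
  1 | 2 | 3 | 4 | 5 | 6 | 7 | 8 | 9 | 10

hence w(1..10) = (9, 5, 6, 10, 2, 4, 8, 1, 3, 7).

ℓ(w)=28; the 6 essential cells (i,j,r):

[(1, 8, 0), (4, 4, 0), (4, 8, 2), (7, 1, 0), (7, 3, 1), (7, 7, 4)]


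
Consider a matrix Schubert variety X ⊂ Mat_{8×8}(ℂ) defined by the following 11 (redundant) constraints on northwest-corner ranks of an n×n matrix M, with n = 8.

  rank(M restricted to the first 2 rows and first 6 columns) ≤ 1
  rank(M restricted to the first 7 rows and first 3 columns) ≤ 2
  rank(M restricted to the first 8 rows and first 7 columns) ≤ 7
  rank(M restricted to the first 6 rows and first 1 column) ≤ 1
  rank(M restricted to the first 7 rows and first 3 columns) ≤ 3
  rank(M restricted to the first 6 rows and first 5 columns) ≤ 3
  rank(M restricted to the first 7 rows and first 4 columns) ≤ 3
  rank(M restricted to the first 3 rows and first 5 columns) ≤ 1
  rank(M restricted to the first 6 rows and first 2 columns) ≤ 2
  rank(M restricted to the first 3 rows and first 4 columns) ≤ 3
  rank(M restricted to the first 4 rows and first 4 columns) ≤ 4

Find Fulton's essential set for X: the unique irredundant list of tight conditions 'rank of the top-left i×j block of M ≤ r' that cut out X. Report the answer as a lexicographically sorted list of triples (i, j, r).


Propagating the 11 rank bounds to every northwest block:

  R[1]: 1 1 1 1 1 1 1 1
  R[2]: 1 1 1 1 1 1 2 2
  R[3]: 1 1 1 1 1 2 3 3
  R[4]: 1 2 2 2 2 3 4 4
  R[5]: 1 2 2 3 3 4 5 5
  R[6]: 1 2 2 3 3 4 5 6
  R[7]: 1 2 2 3 4 5 6 7
  R[8]: 1 2 3 4 5 6 7 8

hence w(1..8) = (1, 7, 6, 2, 4, 8, 5, 3).

Fulton essential set (4 of the 13 Rothe cells):

[(2, 6, 1), (3, 5, 1), (6, 5, 3), (7, 3, 2)]


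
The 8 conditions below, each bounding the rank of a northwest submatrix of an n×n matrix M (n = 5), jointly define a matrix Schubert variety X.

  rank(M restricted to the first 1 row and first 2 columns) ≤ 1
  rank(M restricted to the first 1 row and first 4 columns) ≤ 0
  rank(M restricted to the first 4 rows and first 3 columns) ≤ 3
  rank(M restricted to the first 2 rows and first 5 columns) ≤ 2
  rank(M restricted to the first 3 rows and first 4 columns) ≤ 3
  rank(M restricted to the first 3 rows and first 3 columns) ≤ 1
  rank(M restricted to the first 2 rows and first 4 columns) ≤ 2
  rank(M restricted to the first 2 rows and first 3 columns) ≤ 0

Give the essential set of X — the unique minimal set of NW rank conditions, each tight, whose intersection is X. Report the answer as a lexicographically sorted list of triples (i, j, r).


Computing R[i][j] = min implied NW-rank bound (n=5, 8 conditions):

  row 1: 0 | 0 | 0 | 0 | 1
  row 2: 0 | 0 | 0 | 1 | 2
  row 3: 1 | 1 | 1 | 2 | 3
  row 4: 1 | 2 | 2 | 3 | 4
  row 5: 1 | 2 | 3 | 4 | 5

hence w(1..5) = (5, 4, 1, 2, 3).

ℓ(w)=7; the 2 essential cells (i,j,r):

[(1, 4, 0), (2, 3, 0)]


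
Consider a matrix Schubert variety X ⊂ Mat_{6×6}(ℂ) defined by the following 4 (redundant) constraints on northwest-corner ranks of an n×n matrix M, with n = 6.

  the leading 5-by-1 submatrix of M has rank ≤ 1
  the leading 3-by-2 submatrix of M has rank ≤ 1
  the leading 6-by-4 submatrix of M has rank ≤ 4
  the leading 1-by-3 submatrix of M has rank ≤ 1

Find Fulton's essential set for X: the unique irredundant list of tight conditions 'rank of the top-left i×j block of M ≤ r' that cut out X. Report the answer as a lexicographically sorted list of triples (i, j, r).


Rank table r_w(6×6) implied by the 4 constraints:

  R[1]: 1 | 1 | 1 | 1 | 1 | 1
  R[2]: 1 | 1 | 2 | 2 | 2 | 2
  R[3]: 1 | 1 | 2 | 3 | 3 | 3
  R[4]: 1 | 2 | 3 | 4 | 4 | 4
  R[5]: 1 | 2 | 3 | 4 | 5 | 5
  R[6]: 1 | 2 | 3 | 4 | 5 | 6

giving w = (1, 3, 4, 2, 5, 6) via Δ²R.

Rothe diagram D(w) (2 cells), 1 SE-corner (essential condition):

[(3, 2, 1)]


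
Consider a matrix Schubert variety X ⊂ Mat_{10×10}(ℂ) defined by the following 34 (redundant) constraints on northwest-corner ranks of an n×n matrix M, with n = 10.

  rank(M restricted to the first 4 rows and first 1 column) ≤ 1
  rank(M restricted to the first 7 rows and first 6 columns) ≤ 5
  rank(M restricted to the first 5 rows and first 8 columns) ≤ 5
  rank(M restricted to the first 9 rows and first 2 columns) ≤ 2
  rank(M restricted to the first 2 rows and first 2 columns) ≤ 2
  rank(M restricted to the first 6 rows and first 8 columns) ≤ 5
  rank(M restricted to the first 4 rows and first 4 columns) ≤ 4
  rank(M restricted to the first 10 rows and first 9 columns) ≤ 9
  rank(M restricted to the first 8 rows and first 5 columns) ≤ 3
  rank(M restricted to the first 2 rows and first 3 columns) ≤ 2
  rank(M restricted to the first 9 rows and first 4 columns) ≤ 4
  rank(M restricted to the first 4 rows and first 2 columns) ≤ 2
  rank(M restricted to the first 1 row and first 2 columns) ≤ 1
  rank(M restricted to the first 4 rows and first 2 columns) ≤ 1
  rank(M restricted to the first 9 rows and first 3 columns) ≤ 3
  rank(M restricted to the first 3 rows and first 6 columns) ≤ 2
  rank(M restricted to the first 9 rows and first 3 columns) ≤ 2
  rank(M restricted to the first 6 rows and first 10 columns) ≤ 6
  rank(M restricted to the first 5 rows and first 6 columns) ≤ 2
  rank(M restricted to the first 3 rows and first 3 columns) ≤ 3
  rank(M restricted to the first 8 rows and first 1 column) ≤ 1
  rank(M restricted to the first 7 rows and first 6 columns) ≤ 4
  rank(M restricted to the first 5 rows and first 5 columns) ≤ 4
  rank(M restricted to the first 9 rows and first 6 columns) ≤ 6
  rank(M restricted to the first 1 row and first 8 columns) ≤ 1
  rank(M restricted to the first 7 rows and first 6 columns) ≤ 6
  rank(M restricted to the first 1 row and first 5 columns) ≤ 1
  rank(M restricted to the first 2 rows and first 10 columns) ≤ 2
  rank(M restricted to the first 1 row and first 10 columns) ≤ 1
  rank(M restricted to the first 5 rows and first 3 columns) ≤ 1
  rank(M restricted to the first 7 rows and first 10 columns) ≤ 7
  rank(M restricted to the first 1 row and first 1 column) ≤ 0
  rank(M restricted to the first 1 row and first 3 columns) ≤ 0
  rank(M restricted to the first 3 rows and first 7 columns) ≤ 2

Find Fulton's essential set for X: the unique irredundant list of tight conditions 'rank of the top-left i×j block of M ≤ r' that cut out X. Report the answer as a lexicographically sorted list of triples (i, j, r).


Reconstructing r_w from the 34 given conditions:

  i=1: 0  0  0  1  1  1  1  1  1  1
  i=2: 1  1  1  2  2  2  2  2  2  2
  i=3: 1  1  1  2  2  2  2  3  3  3
  i=4: 1  1  1  2  2  2  3  4  4  4
  i=5: 1  1  1  2  2  2  3  4  5  5
  i=6: 1  2  2  3  3  3  4  5  6  6
  i=7: 1  2  2  3  3  4  5  6  7  7
  i=8: 1  2  2  3  3  4  5  6  7  8
  i=9: 1  2  2  3  4  5  6  7  8  9
  i=10: 1  2  3  4  5  6  7  8  9  10

second differences of R give the permutation w = (4, 1, 8, 7, 9, 2, 6, 10, 5, 3).

Rothe diagram D(w) (21 cells), 6 SE-corners (essential conditions):

[(1, 3, 0), (3, 7, 2), (5, 3, 1), (5, 6, 2), (8, 5, 3), (9, 3, 2)]


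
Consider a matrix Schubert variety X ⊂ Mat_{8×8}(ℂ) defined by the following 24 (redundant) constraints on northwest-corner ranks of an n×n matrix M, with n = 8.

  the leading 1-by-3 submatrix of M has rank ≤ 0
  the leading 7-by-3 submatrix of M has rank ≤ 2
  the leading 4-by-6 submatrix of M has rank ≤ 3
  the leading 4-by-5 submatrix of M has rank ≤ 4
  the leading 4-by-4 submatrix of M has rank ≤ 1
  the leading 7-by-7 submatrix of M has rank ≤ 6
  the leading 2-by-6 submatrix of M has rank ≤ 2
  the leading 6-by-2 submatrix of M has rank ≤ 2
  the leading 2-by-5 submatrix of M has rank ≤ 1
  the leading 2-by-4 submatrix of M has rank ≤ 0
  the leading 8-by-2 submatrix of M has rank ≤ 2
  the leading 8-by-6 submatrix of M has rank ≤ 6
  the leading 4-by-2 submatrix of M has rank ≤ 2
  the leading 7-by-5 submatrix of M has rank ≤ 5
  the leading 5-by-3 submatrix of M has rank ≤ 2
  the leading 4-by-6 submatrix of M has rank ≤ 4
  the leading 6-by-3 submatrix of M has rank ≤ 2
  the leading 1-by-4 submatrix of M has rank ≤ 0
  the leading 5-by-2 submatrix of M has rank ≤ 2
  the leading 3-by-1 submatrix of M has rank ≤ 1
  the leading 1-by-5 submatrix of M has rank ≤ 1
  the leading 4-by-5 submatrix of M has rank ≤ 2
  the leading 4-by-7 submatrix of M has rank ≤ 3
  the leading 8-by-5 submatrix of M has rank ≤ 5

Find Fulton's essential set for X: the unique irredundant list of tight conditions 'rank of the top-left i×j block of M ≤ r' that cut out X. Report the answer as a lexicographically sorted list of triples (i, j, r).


Propagating the 24 rank bounds to every northwest block:

  i=1: 0 | 0 | 0 | 0 | 1 | 1 | 1 | 1
  i=2: 0 | 0 | 0 | 0 | 1 | 2 | 2 | 2
  i=3: 1 | 1 | 1 | 1 | 2 | 3 | 3 | 3
  i=4: 1 | 1 | 1 | 1 | 2 | 3 | 3 | 4
  i=5: 1 | 2 | 2 | 2 | 3 | 4 | 4 | 5
  i=6: 1 | 2 | 2 | 3 | 4 | 5 | 5 | 6
  i=7: 1 | 2 | 2 | 3 | 4 | 5 | 6 | 7
  i=8: 1 | 2 | 3 | 4 | 5 | 6 | 7 | 8

so w = (5, 6, 1, 8, 2, 4, 7, 3).

ℓ(w)=14; the 4 essential cells (i,j,r):

[(2, 4, 0), (4, 4, 1), (4, 7, 3), (7, 3, 2)]


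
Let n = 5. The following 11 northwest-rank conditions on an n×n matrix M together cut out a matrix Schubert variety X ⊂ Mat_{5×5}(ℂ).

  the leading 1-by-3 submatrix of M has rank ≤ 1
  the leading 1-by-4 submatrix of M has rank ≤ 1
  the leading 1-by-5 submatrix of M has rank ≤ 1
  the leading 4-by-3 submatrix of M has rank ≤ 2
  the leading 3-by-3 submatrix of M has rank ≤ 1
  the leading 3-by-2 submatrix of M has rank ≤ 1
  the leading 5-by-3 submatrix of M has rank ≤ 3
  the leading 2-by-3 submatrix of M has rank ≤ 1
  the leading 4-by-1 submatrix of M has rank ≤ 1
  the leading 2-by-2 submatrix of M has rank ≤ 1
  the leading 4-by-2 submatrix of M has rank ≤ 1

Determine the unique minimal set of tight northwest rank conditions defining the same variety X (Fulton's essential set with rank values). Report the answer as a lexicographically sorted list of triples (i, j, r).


Rank table r_w(5×5) implied by the 11 constraints:

  i=1: 1  1  1  1  1
  i=2: 1  1  1  2  2
  i=3: 1  1  1  2  3
  i=4: 1  1  2  3  4
  i=5: 1  2  3  4  5

hence w(1..5) = (1, 4, 5, 3, 2).

ℓ(w)=5; the 2 essential cells (i,j,r):

[(3, 3, 1), (4, 2, 1)]


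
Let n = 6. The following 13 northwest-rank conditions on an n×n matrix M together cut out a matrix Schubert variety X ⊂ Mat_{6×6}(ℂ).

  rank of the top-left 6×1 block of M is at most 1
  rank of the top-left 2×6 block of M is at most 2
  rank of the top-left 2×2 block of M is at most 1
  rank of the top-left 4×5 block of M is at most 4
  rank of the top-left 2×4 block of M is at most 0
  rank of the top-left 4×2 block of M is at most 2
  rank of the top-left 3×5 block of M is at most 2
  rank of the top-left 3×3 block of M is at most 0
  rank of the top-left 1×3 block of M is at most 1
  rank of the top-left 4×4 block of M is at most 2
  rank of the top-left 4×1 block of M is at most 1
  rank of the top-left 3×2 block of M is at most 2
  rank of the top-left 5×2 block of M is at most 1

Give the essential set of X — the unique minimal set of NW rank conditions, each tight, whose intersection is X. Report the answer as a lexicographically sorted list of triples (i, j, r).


Rank table r_w(6×6) implied by the 13 constraints:

  R[1]: 0  0  0  0  1  1
  R[2]: 0  0  0  0  1  2
  R[3]: 0  0  0  1  2  3
  R[4]: 1  1  1  2  3  4
  R[5]: 1  1  2  3  4  5
  R[6]: 1  2  3  4  5  6

second differences of R give the permutation w = (5, 6, 4, 1, 3, 2).

Rothe diagram D(w) (12 cells), 3 SE-corners (essential conditions):

[(2, 4, 0), (3, 3, 0), (5, 2, 1)]


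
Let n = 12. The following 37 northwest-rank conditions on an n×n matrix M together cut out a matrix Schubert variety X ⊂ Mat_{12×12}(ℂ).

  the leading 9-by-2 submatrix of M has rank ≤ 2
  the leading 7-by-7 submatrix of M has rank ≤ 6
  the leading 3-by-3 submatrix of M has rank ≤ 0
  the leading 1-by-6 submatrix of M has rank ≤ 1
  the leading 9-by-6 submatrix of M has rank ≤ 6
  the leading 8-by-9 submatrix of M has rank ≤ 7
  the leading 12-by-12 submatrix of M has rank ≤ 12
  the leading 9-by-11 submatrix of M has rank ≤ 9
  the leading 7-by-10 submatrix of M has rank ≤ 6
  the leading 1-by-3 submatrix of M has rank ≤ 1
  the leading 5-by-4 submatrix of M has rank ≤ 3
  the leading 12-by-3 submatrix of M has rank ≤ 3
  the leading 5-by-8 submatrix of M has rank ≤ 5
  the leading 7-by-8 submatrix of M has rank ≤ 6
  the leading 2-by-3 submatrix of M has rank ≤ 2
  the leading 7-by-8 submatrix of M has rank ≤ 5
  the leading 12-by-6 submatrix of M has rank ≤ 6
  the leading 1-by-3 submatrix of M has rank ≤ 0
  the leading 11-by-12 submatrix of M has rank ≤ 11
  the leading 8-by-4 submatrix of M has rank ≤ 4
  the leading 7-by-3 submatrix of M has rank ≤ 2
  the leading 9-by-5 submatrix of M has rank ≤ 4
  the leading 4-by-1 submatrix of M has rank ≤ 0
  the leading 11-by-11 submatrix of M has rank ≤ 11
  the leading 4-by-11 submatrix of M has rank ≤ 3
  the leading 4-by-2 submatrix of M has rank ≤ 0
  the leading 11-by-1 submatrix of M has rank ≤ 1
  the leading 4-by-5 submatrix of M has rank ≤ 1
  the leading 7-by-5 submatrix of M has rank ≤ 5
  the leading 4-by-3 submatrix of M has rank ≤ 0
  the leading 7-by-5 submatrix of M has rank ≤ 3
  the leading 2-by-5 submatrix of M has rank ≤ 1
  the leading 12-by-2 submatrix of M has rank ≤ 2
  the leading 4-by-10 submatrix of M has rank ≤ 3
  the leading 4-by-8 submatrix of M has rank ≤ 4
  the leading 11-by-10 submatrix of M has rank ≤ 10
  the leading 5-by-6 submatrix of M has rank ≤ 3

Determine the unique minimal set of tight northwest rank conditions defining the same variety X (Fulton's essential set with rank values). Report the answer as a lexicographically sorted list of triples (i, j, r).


Rank table r_w(12×12) implied by the 37 constraints:

  0 | 0 | 0 | 1 | 1 | 1 | 1 | 1 | 1 | 1 | 1 | 1
  0 | 0 | 0 | 1 | 1 | 2 | 2 | 2 | 2 | 2 | 2 | 2
  0 | 0 | 0 | 1 | 1 | 2 | 3 | 3 | 3 | 3 | 3 | 3
  0 | 0 | 0 | 1 | 1 | 2 | 3 | 3 | 3 | 3 | 3 | 4
  1 | 1 | 1 | 2 | 2 | 3 | 4 | 4 | 4 | 4 | 4 | 5
  1 | 2 | 2 | 3 | 3 | 4 | 5 | 5 | 5 | 5 | 5 | 6
  1 | 2 | 2 | 3 | 3 | 4 | 5 | 5 | 6 | 6 | 6 | 7
  1 | 2 | 3 | 4 | 4 | 5 | 6 | 6 | 7 | 7 | 7 | 8
  1 | 2 | 3 | 4 | 4 | 5 | 6 | 7 | 8 | 8 | 8 | 9
  1 | 2 | 3 | 4 | 5 | 6 | 7 | 8 | 9 | 9 | 9 | 10
  1 | 2 | 3 | 4 | 5 | 6 | 7 | 8 | 9 | 10 | 10 | 11
  1 | 2 | 3 | 4 | 5 | 6 | 7 | 8 | 9 | 10 | 11 | 12

reading off 1-entries of Δ²R: w = (4, 6, 7, 12, 1, 2, 9, 3, 8, 5, 10, 11).

Rothe diagram D(w) (23 cells), 7 SE-corners (essential conditions):

[(4, 3, 0), (4, 5, 1), (4, 11, 3), (7, 3, 2), (7, 5, 3), (7, 8, 5), (9, 5, 4)]
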